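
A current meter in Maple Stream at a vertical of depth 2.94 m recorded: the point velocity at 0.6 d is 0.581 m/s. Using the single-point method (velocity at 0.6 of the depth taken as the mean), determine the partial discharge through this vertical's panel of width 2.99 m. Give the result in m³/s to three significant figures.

5.11 m³/s

v̄ = v₀.₆ = 0.581 m/s
q = v̄ × d × w = 0.5810 × 2.94 × 2.99 = 5.107 m³/s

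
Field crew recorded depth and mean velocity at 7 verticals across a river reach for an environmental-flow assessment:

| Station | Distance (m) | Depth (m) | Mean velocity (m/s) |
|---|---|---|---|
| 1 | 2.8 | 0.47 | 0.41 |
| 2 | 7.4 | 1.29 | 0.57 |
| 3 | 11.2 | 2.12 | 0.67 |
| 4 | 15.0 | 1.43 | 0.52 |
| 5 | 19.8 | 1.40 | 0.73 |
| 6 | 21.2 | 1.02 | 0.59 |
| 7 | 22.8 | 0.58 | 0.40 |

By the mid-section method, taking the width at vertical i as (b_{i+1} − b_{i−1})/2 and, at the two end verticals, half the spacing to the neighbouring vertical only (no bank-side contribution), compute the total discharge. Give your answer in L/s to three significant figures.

w_1 = (7.4 − 2.8)/2 = 2.3 m; q_1 = 0.41 × 0.47 × 2.3 = 0.4432 m³/s
w_2 = (11.2 − 2.8)/2 = 4.2 m; q_2 = 0.57 × 1.29 × 4.2 = 3.088 m³/s
w_3 = (15.0 − 7.4)/2 = 3.8 m; q_3 = 0.67 × 2.12 × 3.8 = 5.398 m³/s
w_4 = (19.8 − 11.2)/2 = 4.3 m; q_4 = 0.52 × 1.43 × 4.3 = 3.197 m³/s
w_5 = (21.2 − 15.0)/2 = 3.1 m; q_5 = 0.73 × 1.40 × 3.1 = 3.168 m³/s
w_6 = (22.8 − 19.8)/2 = 1.5 m; q_6 = 0.59 × 1.02 × 1.5 = 0.9027 m³/s
w_7 = (22.8 − 21.2)/2 = 0.8 m; q_7 = 0.40 × 0.58 × 0.8 = 0.1856 m³/s
Q = Σ qᵢ = 16.38 m³/s
= 16.38 × 1000 = 16380 L/s

16400 L/s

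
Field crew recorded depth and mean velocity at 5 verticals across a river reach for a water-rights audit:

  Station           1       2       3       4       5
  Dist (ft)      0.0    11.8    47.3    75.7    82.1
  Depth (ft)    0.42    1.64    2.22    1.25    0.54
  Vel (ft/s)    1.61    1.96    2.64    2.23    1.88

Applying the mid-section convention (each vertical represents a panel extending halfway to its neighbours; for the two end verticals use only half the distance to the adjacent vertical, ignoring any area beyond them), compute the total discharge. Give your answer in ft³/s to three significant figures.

w_1 = (11.8 − 0.0)/2 = 5.9 ft; q_1 = 1.61 × 0.42 × 5.9 = 3.990 ft³/s
w_2 = (47.3 − 0.0)/2 = 23.65 ft; q_2 = 1.96 × 1.64 × 23.65 = 76.02 ft³/s
w_3 = (75.7 − 11.8)/2 = 31.95 ft; q_3 = 2.64 × 2.22 × 31.95 = 187.3 ft³/s
w_4 = (82.1 − 47.3)/2 = 17.4 ft; q_4 = 2.23 × 1.25 × 17.4 = 48.50 ft³/s
w_5 = (82.1 − 75.7)/2 = 3.2 ft; q_5 = 1.88 × 0.54 × 3.2 = 3.249 ft³/s
Q = Σ qᵢ = 319.0 ft³/s

319 ft³/s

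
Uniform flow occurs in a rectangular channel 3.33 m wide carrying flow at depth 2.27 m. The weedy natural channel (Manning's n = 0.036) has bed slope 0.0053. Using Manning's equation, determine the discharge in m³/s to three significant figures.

A = b·y = 3.33 × 2.27 = 7.559 m²
P = b + 2y = 3.33 + 2×2.27 = 7.870 m
R = A/P = 7.559/7.870 = 0.9605 m
Q = (1/n)·A·R^(2/3)·S^(1/2) = (1/0.036) × 7.559 × 0.9605^(2/3) × 0.0053^(1/2) = 14.88 m³/s

14.9 m³/s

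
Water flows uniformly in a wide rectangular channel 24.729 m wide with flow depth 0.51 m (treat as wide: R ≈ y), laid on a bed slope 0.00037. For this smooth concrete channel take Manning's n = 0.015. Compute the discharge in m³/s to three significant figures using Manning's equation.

A = b·y = 24.729 × 0.51 = 12.61 m²
Wide channel: R ≈ y = 0.51 m
Q = (1/n)·A·R^(2/3)·S^(1/2) = (1/0.015) × 12.61 × 0.5100^(2/3) × 0.00037^(1/2) = 10.32 m³/s

10.3 m³/s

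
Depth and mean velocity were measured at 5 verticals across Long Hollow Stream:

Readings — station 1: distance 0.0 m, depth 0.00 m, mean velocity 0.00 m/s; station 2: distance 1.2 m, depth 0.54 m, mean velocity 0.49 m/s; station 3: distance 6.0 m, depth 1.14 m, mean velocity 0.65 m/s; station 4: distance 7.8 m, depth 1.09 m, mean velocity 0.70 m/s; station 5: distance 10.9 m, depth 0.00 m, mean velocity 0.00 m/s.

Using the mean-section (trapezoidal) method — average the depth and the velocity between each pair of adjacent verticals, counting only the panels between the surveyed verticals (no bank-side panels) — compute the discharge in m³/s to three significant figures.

4.32 m³/s

Panel 1-2: Δb = 1.2 m, d̄ = (0.00+0.54)/2 = 0.27, v̄ = (0.00+0.49)/2 = 0.245 → q = 1.2×0.27×0.245 = 0.07938 m³/s
Panel 2-3: Δb = 4.8 m, d̄ = (0.54+1.14)/2 = 0.84, v̄ = (0.49+0.65)/2 = 0.57 → q = 4.8×0.84×0.57 = 2.298 m³/s
Panel 3-4: Δb = 1.8 m, d̄ = (1.14+1.09)/2 = 1.115, v̄ = (0.65+0.70)/2 = 0.675 → q = 1.8×1.115×0.675 = 1.355 m³/s
Panel 4-5: Δb = 3.1 m, d̄ = (1.09+0.00)/2 = 0.545, v̄ = (0.70+0.00)/2 = 0.35 → q = 3.1×0.545×0.35 = 0.5913 m³/s
Q = Σ q = 4.324 m³/s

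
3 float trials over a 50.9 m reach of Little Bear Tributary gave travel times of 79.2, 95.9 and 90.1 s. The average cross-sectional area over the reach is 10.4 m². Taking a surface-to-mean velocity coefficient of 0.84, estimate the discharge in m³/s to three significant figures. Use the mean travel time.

t̄ = (79.2 + 95.9 + 90.1) / 3 = 88.4 s
v_surface = L / t̄ = 50.9 / 88.4 = 0.5758 m/s
v_mean = 0.84 × 0.5758 = 0.4837 m/s
Q = A × v_mean = 10.4 × 0.4837 = 5.030 m³/s

5.03 m³/s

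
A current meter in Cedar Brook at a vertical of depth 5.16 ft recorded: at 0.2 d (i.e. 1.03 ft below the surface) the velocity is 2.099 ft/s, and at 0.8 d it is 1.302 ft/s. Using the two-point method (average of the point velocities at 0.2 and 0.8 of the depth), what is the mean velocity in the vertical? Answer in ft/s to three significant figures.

1.70 ft/s

v̄ = (2.099 + 1.302) / 2 = 1.701 ft/s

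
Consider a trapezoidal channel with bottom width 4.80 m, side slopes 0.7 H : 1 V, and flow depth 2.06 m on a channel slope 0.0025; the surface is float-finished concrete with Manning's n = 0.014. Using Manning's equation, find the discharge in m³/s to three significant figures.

A = (b + z·y)·y = (4.80 + 0.7×2.06)×2.06 = 12.86 m²
P = b + 2y√(1+z²) = 4.80 + 2×2.06×√(1+0.7²) = 9.829 m
R = A/P = 12.86/9.829 = 1.308 m
Q = (1/n)·A·R^(2/3)·S^(1/2) = (1/0.014) × 12.86 × 1.308^(2/3) × 0.0025^(1/2) = 54.93 m³/s

54.9 m³/s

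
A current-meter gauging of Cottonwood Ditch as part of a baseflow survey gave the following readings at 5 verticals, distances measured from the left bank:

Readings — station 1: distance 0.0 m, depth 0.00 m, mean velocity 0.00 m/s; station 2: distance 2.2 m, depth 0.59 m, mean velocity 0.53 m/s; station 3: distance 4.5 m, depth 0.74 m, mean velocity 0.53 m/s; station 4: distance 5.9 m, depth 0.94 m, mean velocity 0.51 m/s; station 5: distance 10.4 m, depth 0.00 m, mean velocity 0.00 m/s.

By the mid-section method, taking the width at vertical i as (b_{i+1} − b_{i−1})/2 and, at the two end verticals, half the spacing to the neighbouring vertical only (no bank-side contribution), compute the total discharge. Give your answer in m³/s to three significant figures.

w_2 = (4.5 − 0.0)/2 = 2.25 m; q_2 = 0.53 × 0.59 × 2.25 = 0.7036 m³/s
w_3 = (5.9 − 2.2)/2 = 1.85 m; q_3 = 0.53 × 0.74 × 1.85 = 0.7256 m³/s
w_4 = (10.4 − 4.5)/2 = 2.95 m; q_4 = 0.51 × 0.94 × 2.95 = 1.414 m³/s
Stations 1, 5 contribute zero (depth or velocity is 0).
Q = Σ qᵢ = 2.843 m³/s

2.84 m³/s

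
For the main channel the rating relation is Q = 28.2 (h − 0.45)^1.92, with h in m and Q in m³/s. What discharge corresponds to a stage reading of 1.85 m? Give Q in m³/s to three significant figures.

Q = 28.2 × (1.85 − 0.45)^1.92 = 28.2 × 1.4^1.92 = 53.80 m³/s

53.8 m³/s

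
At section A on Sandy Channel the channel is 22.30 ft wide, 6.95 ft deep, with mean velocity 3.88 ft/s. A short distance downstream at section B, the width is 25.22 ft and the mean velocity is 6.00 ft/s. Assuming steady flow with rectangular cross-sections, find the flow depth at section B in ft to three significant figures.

Q = A₁V₁ = (22.30×6.95) × 3.88 = 601.3 ft³/s
d₂ = Q/(b₂ V₂) = 601.3/(25.22×6.00) = 3.974 ft

3.97 ft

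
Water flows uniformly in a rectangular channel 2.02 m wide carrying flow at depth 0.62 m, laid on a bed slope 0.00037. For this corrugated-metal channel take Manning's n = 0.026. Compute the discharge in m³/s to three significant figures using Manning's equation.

0.490 m³/s

A = b·y = 2.02 × 0.62 = 1.252 m²
P = b + 2y = 2.02 + 2×0.62 = 3.260 m
R = A/P = 1.252/3.260 = 0.3842 m
Q = (1/n)·A·R^(2/3)·S^(1/2) = (1/0.026) × 1.252 × 0.3842^(2/3) × 0.00037^(1/2) = 0.4897 m³/s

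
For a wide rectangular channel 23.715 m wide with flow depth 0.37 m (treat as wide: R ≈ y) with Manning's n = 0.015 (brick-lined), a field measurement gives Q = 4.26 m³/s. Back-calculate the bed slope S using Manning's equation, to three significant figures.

A = b·y = 23.715 × 0.37 = 8.775 m²
Wide channel: R ≈ y = 0.37 m
S = (Q·n / (1·A·R^(2/3)))² = (4.26×0.015 / (1×8.775×0.5154))² = 0.0001997

0.000200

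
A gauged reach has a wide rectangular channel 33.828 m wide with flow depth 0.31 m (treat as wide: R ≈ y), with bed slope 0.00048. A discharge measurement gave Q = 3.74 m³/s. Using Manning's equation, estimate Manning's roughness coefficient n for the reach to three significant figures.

A = b·y = 33.828 × 0.31 = 10.49 m²
Wide channel: R ≈ y = 0.31 m
n = (1/Q)·A·R^(2/3)·S^(1/2) = (1/3.74) × 10.49 × 0.4580 × 0.02191 = 0.02814

0.0281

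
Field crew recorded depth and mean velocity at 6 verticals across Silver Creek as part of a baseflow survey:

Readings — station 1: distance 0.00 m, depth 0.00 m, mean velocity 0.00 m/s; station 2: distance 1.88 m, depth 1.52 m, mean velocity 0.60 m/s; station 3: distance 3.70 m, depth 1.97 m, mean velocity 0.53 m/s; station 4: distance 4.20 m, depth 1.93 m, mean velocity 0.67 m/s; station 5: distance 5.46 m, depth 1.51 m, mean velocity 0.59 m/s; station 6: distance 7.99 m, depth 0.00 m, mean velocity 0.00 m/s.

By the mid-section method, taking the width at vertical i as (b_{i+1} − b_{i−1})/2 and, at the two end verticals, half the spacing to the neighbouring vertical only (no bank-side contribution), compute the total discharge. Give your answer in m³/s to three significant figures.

w_2 = (3.70 − 0.00)/2 = 1.85 m; q_2 = 0.60 × 1.52 × 1.85 = 1.687 m³/s
w_3 = (4.20 − 1.88)/2 = 1.16 m; q_3 = 0.53 × 1.97 × 1.16 = 1.211 m³/s
w_4 = (5.46 − 3.70)/2 = 0.88 m; q_4 = 0.67 × 1.93 × 0.88 = 1.138 m³/s
w_5 = (7.99 − 4.20)/2 = 1.895 m; q_5 = 0.59 × 1.51 × 1.895 = 1.688 m³/s
Stations 1, 6 contribute zero (depth or velocity is 0).
Q = Σ qᵢ = 5.725 m³/s

5.72 m³/s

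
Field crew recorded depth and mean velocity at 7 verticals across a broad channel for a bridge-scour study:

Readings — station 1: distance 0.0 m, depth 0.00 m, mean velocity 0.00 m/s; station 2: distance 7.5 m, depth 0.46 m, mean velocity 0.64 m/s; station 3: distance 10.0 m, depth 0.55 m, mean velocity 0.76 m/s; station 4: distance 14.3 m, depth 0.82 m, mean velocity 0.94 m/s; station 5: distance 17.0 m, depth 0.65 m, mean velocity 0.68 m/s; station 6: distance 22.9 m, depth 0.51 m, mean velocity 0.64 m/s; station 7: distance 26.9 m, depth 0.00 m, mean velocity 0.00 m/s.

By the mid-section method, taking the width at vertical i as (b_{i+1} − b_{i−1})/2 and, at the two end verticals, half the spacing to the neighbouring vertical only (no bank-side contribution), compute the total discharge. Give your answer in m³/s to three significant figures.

w_2 = (10.0 − 0.0)/2 = 5 m; q_2 = 0.64 × 0.46 × 5 = 1.472 m³/s
w_3 = (14.3 − 7.5)/2 = 3.4 m; q_3 = 0.76 × 0.55 × 3.4 = 1.421 m³/s
w_4 = (17.0 − 10.0)/2 = 3.5 m; q_4 = 0.94 × 0.82 × 3.5 = 2.698 m³/s
w_5 = (22.9 − 14.3)/2 = 4.3 m; q_5 = 0.68 × 0.65 × 4.3 = 1.901 m³/s
w_6 = (26.9 − 17.0)/2 = 4.95 m; q_6 = 0.64 × 0.51 × 4.95 = 1.616 m³/s
Stations 1, 7 contribute zero (depth or velocity is 0).
Q = Σ qᵢ = 9.107 m³/s

9.11 m³/s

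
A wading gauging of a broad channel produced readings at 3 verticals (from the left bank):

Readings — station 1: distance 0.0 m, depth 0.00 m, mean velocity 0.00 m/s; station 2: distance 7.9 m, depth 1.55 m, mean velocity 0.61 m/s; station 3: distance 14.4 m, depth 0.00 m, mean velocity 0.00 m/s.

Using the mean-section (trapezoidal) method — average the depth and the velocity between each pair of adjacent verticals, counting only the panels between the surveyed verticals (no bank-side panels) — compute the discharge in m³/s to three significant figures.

3.40 m³/s

Panel 1-2: Δb = 7.9 m, d̄ = (0.00+1.55)/2 = 0.775, v̄ = (0.00+0.61)/2 = 0.305 → q = 7.9×0.775×0.305 = 1.867 m³/s
Panel 2-3: Δb = 6.5 m, d̄ = (1.55+0.00)/2 = 0.775, v̄ = (0.61+0.00)/2 = 0.305 → q = 6.5×0.775×0.305 = 1.536 m³/s
Q = Σ q = 3.404 m³/s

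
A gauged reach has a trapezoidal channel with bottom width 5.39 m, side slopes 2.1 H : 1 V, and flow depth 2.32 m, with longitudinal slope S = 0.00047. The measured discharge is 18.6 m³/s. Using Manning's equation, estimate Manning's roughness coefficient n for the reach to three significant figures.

A = (b + z·y)·y = (5.39 + 2.1×2.32)×2.32 = 23.81 m²
P = b + 2y√(1+z²) = 5.39 + 2×2.32×√(1+2.1²) = 16.18 m
R = A/P = 23.81/16.18 = 1.471 m
n = (1/Q)·A·R^(2/3)·S^(1/2) = (1/18.6) × 23.81 × 1.294 × 0.02168 = 0.03590

0.0359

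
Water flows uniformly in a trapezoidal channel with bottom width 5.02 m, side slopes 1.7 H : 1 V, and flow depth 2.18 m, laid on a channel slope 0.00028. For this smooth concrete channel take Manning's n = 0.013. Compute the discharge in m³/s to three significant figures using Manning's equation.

30.6 m³/s

A = (b + z·y)·y = (5.02 + 1.7×2.18)×2.18 = 19.02 m²
P = b + 2y√(1+z²) = 5.02 + 2×2.18×√(1+1.7²) = 13.62 m
R = A/P = 19.02/13.62 = 1.397 m
Q = (1/n)·A·R^(2/3)·S^(1/2) = (1/0.013) × 19.02 × 1.397^(2/3) × 0.00028^(1/2) = 30.60 m³/s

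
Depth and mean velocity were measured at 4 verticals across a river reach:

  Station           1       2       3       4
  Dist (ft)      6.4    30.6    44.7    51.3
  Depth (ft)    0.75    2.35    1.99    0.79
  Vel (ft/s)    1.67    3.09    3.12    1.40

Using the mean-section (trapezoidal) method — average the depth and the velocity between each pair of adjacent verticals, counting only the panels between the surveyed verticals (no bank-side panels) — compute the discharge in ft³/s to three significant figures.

Panel 1-2: Δb = 24.2 ft, d̄ = (0.75+2.35)/2 = 1.55, v̄ = (1.67+3.09)/2 = 2.38 → q = 24.2×1.55×2.38 = 89.27 ft³/s
Panel 2-3: Δb = 14.1 ft, d̄ = (2.35+1.99)/2 = 2.17, v̄ = (3.09+3.12)/2 = 3.105 → q = 14.1×2.17×3.105 = 95.00 ft³/s
Panel 3-4: Δb = 6.6 ft, d̄ = (1.99+0.79)/2 = 1.39, v̄ = (3.12+1.40)/2 = 2.26 → q = 6.6×1.39×2.26 = 20.73 ft³/s
Q = Σ q = 205.0 ft³/s

205 ft³/s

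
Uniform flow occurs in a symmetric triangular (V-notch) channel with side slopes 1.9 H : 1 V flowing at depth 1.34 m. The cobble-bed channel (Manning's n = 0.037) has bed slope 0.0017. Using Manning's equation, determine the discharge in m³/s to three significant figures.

2.68 m³/s

A = z·y² = 1.9×1.34² = 3.412 m²
P = 2y√(1+z²) = 2×1.34×√(1+1.9²) = 5.754 m
R = A/P = 3.412/5.754 = 0.5929 m
Q = (1/n)·A·R^(2/3)·S^(1/2) = (1/0.037) × 3.412 × 0.5929^(2/3) × 0.0017^(1/2) = 2.683 m³/s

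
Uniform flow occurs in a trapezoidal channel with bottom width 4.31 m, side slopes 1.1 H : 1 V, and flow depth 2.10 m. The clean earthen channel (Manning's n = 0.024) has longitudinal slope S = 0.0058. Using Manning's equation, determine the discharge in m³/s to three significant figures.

53.0 m³/s

A = (b + z·y)·y = (4.31 + 1.1×2.10)×2.10 = 13.90 m²
P = b + 2y√(1+z²) = 4.31 + 2×2.10×√(1+1.1²) = 10.55 m
R = A/P = 13.90/10.55 = 1.317 m
Q = (1/n)·A·R^(2/3)·S^(1/2) = (1/0.024) × 13.90 × 1.317^(2/3) × 0.0058^(1/2) = 53.01 m³/s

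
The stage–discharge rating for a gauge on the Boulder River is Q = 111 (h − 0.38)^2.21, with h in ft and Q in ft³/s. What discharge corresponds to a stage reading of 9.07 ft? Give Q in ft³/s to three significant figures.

Q = 111 × (9.07 − 0.38)^2.21 = 111 × 8.69^2.21 = 13200 ft³/s

13200 ft³/s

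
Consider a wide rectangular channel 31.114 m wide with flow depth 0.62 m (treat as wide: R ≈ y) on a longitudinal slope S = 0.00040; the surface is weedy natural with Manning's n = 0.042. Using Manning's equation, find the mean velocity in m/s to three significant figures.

A = b·y = 31.114 × 0.62 = 19.29 m²
Wide channel: R ≈ y = 0.62 m
Q = (1/n)·A·R^(2/3)·S^(1/2) = (1/0.042) × 19.29 × 0.6200^(2/3) × 0.00040^(1/2) = 6.679 m³/s
V = Q/A = 6.679/19.29 = 0.3462 m/s

0.346 m/s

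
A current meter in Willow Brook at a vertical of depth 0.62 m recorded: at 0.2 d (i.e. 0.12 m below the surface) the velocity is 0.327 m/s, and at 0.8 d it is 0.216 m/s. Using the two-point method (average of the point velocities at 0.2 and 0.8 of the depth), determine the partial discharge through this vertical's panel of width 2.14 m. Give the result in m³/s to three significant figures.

v̄ = (0.327 + 0.216) / 2 = 0.2715 m/s
q = v̄ × d × w = 0.2715 × 0.62 × 2.14 = 0.3602 m³/s

0.360 m³/s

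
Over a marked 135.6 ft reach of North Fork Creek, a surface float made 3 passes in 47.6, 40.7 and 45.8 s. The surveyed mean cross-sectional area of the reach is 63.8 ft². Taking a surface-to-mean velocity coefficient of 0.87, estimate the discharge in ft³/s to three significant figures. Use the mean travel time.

168 ft³/s

t̄ = (47.6 + 40.7 + 45.8) / 3 = 44.7 s
v_surface = L / t̄ = 135.6 / 44.7 = 3.034 ft/s
v_mean = 0.87 × 3.034 = 2.639 ft/s
Q = A × v_mean = 63.8 × 2.639 = 168.4 ft³/s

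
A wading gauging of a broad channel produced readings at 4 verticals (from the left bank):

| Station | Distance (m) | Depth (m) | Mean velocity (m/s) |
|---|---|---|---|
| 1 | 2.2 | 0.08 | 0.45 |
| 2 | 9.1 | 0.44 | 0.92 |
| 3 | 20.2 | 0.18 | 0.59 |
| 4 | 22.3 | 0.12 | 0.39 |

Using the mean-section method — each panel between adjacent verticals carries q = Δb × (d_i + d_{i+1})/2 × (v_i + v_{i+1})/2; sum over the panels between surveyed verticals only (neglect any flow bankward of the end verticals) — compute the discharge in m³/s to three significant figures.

3.98 m³/s

Panel 1-2: Δb = 6.9 m, d̄ = (0.08+0.44)/2 = 0.26, v̄ = (0.45+0.92)/2 = 0.685 → q = 6.9×0.26×0.685 = 1.229 m³/s
Panel 2-3: Δb = 11.1 m, d̄ = (0.44+0.18)/2 = 0.31, v̄ = (0.92+0.59)/2 = 0.755 → q = 11.1×0.31×0.755 = 2.598 m³/s
Panel 3-4: Δb = 2.1 m, d̄ = (0.18+0.12)/2 = 0.15, v̄ = (0.59+0.39)/2 = 0.49 → q = 2.1×0.15×0.49 = 0.1544 m³/s
Q = Σ q = 3.981 m³/s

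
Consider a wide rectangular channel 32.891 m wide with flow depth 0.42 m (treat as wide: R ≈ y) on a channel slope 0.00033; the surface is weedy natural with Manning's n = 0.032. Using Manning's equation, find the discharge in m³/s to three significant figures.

A = b·y = 32.891 × 0.42 = 13.81 m²
Wide channel: R ≈ y = 0.42 m
Q = (1/n)·A·R^(2/3)·S^(1/2) = (1/0.032) × 13.81 × 0.4200^(2/3) × 0.00033^(1/2) = 4.398 m³/s

4.40 m³/s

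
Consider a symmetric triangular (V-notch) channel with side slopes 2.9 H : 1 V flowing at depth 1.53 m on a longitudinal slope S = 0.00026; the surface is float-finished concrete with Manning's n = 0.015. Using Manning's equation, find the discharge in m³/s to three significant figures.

A = z·y² = 2.9×1.53² = 6.789 m²
P = 2y√(1+z²) = 2×1.53×√(1+2.9²) = 9.387 m
R = A/P = 6.789/9.387 = 0.7232 m
Q = (1/n)·A·R^(2/3)·S^(1/2) = (1/0.015) × 6.789 × 0.7232^(2/3) × 0.00026^(1/2) = 5.880 m³/s

5.88 m³/s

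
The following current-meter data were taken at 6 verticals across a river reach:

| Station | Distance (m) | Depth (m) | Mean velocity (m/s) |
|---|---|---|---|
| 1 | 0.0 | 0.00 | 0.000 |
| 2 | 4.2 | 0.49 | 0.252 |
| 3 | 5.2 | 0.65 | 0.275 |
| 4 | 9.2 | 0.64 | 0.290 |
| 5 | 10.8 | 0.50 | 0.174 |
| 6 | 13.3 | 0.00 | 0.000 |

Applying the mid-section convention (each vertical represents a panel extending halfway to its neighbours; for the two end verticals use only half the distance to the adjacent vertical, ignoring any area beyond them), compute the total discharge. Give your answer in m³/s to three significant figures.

w_2 = (5.2 − 0.0)/2 = 2.6 m; q_2 = 0.252 × 0.49 × 2.6 = 0.3210 m³/s
w_3 = (9.2 − 4.2)/2 = 2.5 m; q_3 = 0.275 × 0.65 × 2.5 = 0.4469 m³/s
w_4 = (10.8 − 5.2)/2 = 2.8 m; q_4 = 0.290 × 0.64 × 2.8 = 0.5197 m³/s
w_5 = (13.3 − 9.2)/2 = 2.05 m; q_5 = 0.174 × 0.50 × 2.05 = 0.1784 m³/s
Stations 1, 6 contribute zero (depth or velocity is 0).
Q = Σ qᵢ = 1.466 m³/s

1.47 m³/s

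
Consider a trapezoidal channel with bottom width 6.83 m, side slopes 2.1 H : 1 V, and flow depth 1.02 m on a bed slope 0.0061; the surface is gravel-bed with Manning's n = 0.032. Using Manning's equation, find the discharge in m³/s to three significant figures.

19.1 m³/s

A = (b + z·y)·y = (6.83 + 2.1×1.02)×1.02 = 9.151 m²
P = b + 2y√(1+z²) = 6.83 + 2×1.02×√(1+2.1²) = 11.57 m
R = A/P = 9.151/11.57 = 0.7906 m
Q = (1/n)·A·R^(2/3)·S^(1/2) = (1/0.032) × 9.151 × 0.7906^(2/3) × 0.0061^(1/2) = 19.10 m³/s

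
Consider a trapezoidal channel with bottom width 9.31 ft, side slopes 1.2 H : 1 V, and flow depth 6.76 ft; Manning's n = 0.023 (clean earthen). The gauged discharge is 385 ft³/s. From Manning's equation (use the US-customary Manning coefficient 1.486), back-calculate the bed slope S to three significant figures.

0.000421

A = (b + z·y)·y = (9.31 + 1.2×6.76)×6.76 = 117.8 ft²
P = b + 2y√(1+z²) = 9.31 + 2×6.76×√(1+1.2²) = 30.43 ft
R = A/P = 117.8/30.43 = 3.870 ft
S = (Q·n / (1.486·A·R^(2/3)))² = (385×0.023 / (1.486×117.8×2.465))² = 0.0004213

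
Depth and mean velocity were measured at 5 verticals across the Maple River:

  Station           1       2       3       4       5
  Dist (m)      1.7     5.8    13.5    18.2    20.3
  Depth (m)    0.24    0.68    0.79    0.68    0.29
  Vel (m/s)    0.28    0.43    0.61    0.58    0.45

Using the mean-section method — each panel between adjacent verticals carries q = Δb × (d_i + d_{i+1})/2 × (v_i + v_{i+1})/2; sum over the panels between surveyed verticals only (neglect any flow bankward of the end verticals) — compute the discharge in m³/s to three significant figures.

6.19 m³/s

Panel 1-2: Δb = 4.1 m, d̄ = (0.24+0.68)/2 = 0.46, v̄ = (0.28+0.43)/2 = 0.355 → q = 4.1×0.46×0.355 = 0.6695 m³/s
Panel 2-3: Δb = 7.7 m, d̄ = (0.68+0.79)/2 = 0.735, v̄ = (0.43+0.61)/2 = 0.52 → q = 7.7×0.735×0.52 = 2.943 m³/s
Panel 3-4: Δb = 4.7 m, d̄ = (0.79+0.68)/2 = 0.735, v̄ = (0.61+0.58)/2 = 0.595 → q = 4.7×0.735×0.595 = 2.055 m³/s
Panel 4-5: Δb = 2.1 m, d̄ = (0.68+0.29)/2 = 0.485, v̄ = (0.58+0.45)/2 = 0.515 → q = 2.1×0.485×0.515 = 0.5245 m³/s
Q = Σ q = 6.192 m³/s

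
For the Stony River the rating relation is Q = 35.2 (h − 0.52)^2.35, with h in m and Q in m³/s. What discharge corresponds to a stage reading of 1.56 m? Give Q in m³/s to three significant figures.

Q = 35.2 × (1.56 − 0.52)^2.35 = 35.2 × 1.04^2.35 = 38.60 m³/s

38.6 m³/s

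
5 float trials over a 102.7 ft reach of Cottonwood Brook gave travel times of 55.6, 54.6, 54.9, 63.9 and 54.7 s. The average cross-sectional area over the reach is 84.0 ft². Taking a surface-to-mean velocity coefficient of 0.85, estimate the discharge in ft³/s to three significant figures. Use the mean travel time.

t̄ = (55.6 + 54.6 + 54.9 + 63.9 + 54.7) / 5 = 56.74 s
v_surface = L / t̄ = 102.7 / 56.74 = 1.810 ft/s
v_mean = 0.85 × 1.810 = 1.539 ft/s
Q = A × v_mean = 84.0 × 1.539 = 129.2 ft³/s

129 ft³/s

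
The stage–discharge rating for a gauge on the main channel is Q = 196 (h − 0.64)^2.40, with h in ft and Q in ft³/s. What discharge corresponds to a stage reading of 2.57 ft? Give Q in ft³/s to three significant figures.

Q = 196 × (2.57 − 0.64)^2.40 = 196 × 1.93^2.40 = 949.7 ft³/s

950 ft³/s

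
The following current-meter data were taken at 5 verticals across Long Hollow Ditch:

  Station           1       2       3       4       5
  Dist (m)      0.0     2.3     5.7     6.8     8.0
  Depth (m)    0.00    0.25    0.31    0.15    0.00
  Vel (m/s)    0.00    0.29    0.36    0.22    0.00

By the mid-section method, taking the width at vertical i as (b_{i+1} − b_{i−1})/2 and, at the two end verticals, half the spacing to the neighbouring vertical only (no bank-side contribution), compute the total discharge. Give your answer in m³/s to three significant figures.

0.496 m³/s

w_2 = (5.7 − 0.0)/2 = 2.85 m; q_2 = 0.29 × 0.25 × 2.85 = 0.2066 m³/s
w_3 = (6.8 − 2.3)/2 = 2.25 m; q_3 = 0.36 × 0.31 × 2.25 = 0.2511 m³/s
w_4 = (8.0 − 5.7)/2 = 1.15 m; q_4 = 0.22 × 0.15 × 1.15 = 0.03795 m³/s
Stations 1, 5 contribute zero (depth or velocity is 0).
Q = Σ qᵢ = 0.4957 m³/s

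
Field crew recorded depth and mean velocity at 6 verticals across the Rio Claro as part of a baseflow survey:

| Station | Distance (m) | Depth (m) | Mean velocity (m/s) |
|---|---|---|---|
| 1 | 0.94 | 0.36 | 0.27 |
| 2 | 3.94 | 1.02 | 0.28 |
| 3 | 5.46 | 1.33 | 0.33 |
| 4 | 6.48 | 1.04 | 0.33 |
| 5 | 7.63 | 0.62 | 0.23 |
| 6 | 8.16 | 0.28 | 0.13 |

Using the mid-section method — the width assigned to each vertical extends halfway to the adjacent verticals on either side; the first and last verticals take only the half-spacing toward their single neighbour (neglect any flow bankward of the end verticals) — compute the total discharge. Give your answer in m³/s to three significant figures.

1.85 m³/s

w_1 = (3.94 − 0.94)/2 = 1.5 m; q_1 = 0.27 × 0.36 × 1.5 = 0.1458 m³/s
w_2 = (5.46 − 0.94)/2 = 2.26 m; q_2 = 0.28 × 1.02 × 2.26 = 0.6455 m³/s
w_3 = (6.48 − 3.94)/2 = 1.27 m; q_3 = 0.33 × 1.33 × 1.27 = 0.5574 m³/s
w_4 = (7.63 − 5.46)/2 = 1.085 m; q_4 = 0.33 × 1.04 × 1.085 = 0.3724 m³/s
w_5 = (8.16 − 6.48)/2 = 0.84 m; q_5 = 0.23 × 0.62 × 0.84 = 0.1198 m³/s
w_6 = (8.16 − 7.63)/2 = 0.265 m; q_6 = 0.13 × 0.28 × 0.265 = 0.009646 m³/s
Q = Σ qᵢ = 1.850 m³/s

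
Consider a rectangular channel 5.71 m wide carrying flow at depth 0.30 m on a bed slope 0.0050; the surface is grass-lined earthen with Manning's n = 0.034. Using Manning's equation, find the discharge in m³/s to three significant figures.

A = b·y = 5.71 × 0.30 = 1.713 m²
P = b + 2y = 5.71 + 2×0.30 = 6.310 m
R = A/P = 1.713/6.310 = 0.2715 m
Q = (1/n)·A·R^(2/3)·S^(1/2) = (1/0.034) × 1.713 × 0.2715^(2/3) × 0.0050^(1/2) = 1.494 m³/s

1.49 m³/s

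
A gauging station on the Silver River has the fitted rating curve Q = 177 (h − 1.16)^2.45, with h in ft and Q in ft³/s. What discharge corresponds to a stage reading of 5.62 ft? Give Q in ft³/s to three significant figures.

Q = 177 × (5.62 − 1.16)^2.45 = 177 × 4.46^2.45 = 6900 ft³/s

6900 ft³/s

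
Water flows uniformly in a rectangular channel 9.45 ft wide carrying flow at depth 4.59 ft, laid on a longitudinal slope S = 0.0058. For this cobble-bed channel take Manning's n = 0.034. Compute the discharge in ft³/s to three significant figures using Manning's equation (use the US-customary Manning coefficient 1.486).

A = b·y = 9.45 × 4.59 = 43.38 ft²
P = b + 2y = 9.45 + 2×4.59 = 18.63 ft
R = A/P = 43.38/18.63 = 2.328 ft
Q = (1.486/n)·A·R^(2/3)·S^(1/2) = (1.486/0.034) × 43.38 × 2.328^(2/3) × 0.0058^(1/2) = 253.6 ft³/s

254 ft³/s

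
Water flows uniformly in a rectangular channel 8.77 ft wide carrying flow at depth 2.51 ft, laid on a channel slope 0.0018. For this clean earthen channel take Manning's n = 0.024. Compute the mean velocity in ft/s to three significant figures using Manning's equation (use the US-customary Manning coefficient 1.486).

A = b·y = 8.77 × 2.51 = 22.01 ft²
P = b + 2y = 8.77 + 2×2.51 = 13.79 ft
R = A/P = 22.01/13.79 = 1.596 ft
Q = (1.486/n)·A·R^(2/3)·S^(1/2) = (1.486/0.024) × 22.01 × 1.596^(2/3) × 0.0018^(1/2) = 78.98 ft³/s
V = Q/A = 78.98/22.01 = 3.588 ft/s

3.59 ft/s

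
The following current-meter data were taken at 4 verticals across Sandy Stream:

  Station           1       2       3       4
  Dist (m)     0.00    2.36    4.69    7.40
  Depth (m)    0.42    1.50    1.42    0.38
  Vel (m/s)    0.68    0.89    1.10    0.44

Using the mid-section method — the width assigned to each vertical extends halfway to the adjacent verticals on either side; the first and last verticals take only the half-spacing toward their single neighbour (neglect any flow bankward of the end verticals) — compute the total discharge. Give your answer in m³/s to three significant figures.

w_1 = (2.36 − 0.00)/2 = 1.18 m; q_1 = 0.68 × 0.42 × 1.18 = 0.3370 m³/s
w_2 = (4.69 − 0.00)/2 = 2.345 m; q_2 = 0.89 × 1.50 × 2.345 = 3.131 m³/s
w_3 = (7.40 − 2.36)/2 = 2.52 m; q_3 = 1.10 × 1.42 × 2.52 = 3.936 m³/s
w_4 = (7.40 − 4.69)/2 = 1.355 m; q_4 = 0.44 × 0.38 × 1.355 = 0.2266 m³/s
Q = Σ qᵢ = 7.630 m³/s

7.63 m³/s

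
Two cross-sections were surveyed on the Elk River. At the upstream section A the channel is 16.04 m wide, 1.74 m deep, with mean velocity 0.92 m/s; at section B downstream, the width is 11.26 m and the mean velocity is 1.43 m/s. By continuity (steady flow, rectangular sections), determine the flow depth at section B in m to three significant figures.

Q = A₁V₁ = (16.04×1.74) × 0.92 = 25.68 m³/s
d₂ = Q/(b₂ V₂) = 25.68/(11.26×1.43) = 1.595 m

1.59 m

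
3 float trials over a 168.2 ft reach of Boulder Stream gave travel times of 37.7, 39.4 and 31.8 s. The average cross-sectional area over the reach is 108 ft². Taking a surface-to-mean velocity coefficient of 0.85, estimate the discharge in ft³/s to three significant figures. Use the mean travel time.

t̄ = (37.7 + 39.4 + 31.8) / 3 = 36.3 s
v_surface = L / t̄ = 168.2 / 36.3 = 4.634 ft/s
v_mean = 0.85 × 4.634 = 3.939 ft/s
Q = A × v_mean = 108 × 3.939 = 425.4 ft³/s

425 ft³/s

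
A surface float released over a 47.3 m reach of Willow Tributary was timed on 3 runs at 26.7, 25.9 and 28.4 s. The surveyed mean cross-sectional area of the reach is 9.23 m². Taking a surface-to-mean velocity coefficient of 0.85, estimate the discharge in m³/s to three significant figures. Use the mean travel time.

t̄ = (26.7 + 25.9 + 28.4) / 3 = 27 s
v_surface = L / t̄ = 47.3 / 27 = 1.752 m/s
v_mean = 0.85 × 1.752 = 1.489 m/s
Q = A × v_mean = 9.23 × 1.489 = 13.74 m³/s

13.7 m³/s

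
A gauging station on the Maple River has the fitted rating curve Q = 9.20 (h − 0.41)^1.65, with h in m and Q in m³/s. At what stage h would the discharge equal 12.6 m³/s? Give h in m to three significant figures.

h − h₀ = (Q/C)^(1/b) = (12.6/9.20)^(1/1.65) = 1.210 m
h = 0.41 + 1.210 = 1.620 m

1.62 m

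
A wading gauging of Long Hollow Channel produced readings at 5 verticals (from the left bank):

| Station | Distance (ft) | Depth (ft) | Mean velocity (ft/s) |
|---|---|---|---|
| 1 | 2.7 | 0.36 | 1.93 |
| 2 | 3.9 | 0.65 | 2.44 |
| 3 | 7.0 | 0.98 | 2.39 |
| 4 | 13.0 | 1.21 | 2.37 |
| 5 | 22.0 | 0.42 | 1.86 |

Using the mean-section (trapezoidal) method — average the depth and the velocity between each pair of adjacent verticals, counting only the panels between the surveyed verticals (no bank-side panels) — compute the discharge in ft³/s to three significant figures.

38.6 ft³/s

Panel 1-2: Δb = 1.2 ft, d̄ = (0.36+0.65)/2 = 0.505, v̄ = (1.93+2.44)/2 = 2.185 → q = 1.2×0.505×2.185 = 1.324 ft³/s
Panel 2-3: Δb = 3.1 ft, d̄ = (0.65+0.98)/2 = 0.815, v̄ = (2.44+2.39)/2 = 2.415 → q = 3.1×0.815×2.415 = 6.101 ft³/s
Panel 3-4: Δb = 6 ft, d̄ = (0.98+1.21)/2 = 1.095, v̄ = (2.39+2.37)/2 = 2.38 → q = 6×1.095×2.38 = 15.64 ft³/s
Panel 4-5: Δb = 9 ft, d̄ = (1.21+0.42)/2 = 0.815, v̄ = (2.37+1.86)/2 = 2.115 → q = 9×0.815×2.115 = 15.51 ft³/s
Q = Σ q = 38.58 ft³/s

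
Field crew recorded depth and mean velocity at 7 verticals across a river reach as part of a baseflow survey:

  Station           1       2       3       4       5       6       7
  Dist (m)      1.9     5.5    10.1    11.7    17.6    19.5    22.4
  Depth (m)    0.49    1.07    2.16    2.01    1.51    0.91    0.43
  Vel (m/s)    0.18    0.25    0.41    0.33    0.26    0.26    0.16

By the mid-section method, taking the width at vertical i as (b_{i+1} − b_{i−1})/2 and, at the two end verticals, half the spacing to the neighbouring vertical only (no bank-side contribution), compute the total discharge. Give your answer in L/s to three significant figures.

8690 L/s

w_1 = (5.5 − 1.9)/2 = 1.8 m; q_1 = 0.18 × 0.49 × 1.8 = 0.1588 m³/s
w_2 = (10.1 − 1.9)/2 = 4.1 m; q_2 = 0.25 × 1.07 × 4.1 = 1.097 m³/s
w_3 = (11.7 − 5.5)/2 = 3.1 m; q_3 = 0.41 × 2.16 × 3.1 = 2.745 m³/s
w_4 = (17.6 − 10.1)/2 = 3.75 m; q_4 = 0.33 × 2.01 × 3.75 = 2.487 m³/s
w_5 = (19.5 − 11.7)/2 = 3.9 m; q_5 = 0.26 × 1.51 × 3.9 = 1.531 m³/s
w_6 = (22.4 − 17.6)/2 = 2.4 m; q_6 = 0.26 × 0.91 × 2.4 = 0.5678 m³/s
w_7 = (22.4 − 19.5)/2 = 1.45 m; q_7 = 0.16 × 0.43 × 1.45 = 0.09976 m³/s
Q = Σ qᵢ = 8.687 m³/s
= 8.687 × 1000 = 8687 L/s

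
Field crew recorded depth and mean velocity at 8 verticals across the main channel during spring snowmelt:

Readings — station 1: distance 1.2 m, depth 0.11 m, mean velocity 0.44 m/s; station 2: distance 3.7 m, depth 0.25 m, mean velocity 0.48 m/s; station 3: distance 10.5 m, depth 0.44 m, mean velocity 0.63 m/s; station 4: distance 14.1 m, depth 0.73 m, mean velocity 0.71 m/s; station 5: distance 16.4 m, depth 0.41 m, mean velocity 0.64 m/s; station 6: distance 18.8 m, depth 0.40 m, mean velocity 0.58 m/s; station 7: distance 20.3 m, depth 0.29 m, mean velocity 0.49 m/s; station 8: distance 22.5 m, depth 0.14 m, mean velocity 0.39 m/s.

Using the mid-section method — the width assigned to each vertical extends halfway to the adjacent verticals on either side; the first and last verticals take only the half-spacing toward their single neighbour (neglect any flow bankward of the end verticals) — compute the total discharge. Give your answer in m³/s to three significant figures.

w_1 = (3.7 − 1.2)/2 = 1.25 m; q_1 = 0.44 × 0.11 × 1.25 = 0.06050 m³/s
w_2 = (10.5 − 1.2)/2 = 4.65 m; q_2 = 0.48 × 0.25 × 4.65 = 0.5580 m³/s
w_3 = (14.1 − 3.7)/2 = 5.2 m; q_3 = 0.63 × 0.44 × 5.2 = 1.441 m³/s
w_4 = (16.4 − 10.5)/2 = 2.95 m; q_4 = 0.71 × 0.73 × 2.95 = 1.529 m³/s
w_5 = (18.8 − 14.1)/2 = 2.35 m; q_5 = 0.64 × 0.41 × 2.35 = 0.6166 m³/s
w_6 = (20.3 − 16.4)/2 = 1.95 m; q_6 = 0.58 × 0.40 × 1.95 = 0.4524 m³/s
w_7 = (22.5 − 18.8)/2 = 1.85 m; q_7 = 0.49 × 0.29 × 1.85 = 0.2629 m³/s
w_8 = (22.5 − 20.3)/2 = 1.1 m; q_8 = 0.39 × 0.14 × 1.1 = 0.06006 m³/s
Q = Σ qᵢ = 4.981 m³/s

4.98 m³/s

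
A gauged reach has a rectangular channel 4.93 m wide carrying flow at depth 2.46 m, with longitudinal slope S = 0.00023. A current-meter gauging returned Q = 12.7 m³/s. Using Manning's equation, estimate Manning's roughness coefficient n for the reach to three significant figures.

A = b·y = 4.93 × 2.46 = 12.13 m²
P = b + 2y = 4.93 + 2×2.46 = 9.850 m
R = A/P = 12.13/9.850 = 1.231 m
n = (1/Q)·A·R^(2/3)·S^(1/2) = (1/12.7) × 12.13 × 1.149 × 0.01517 = 0.01664

0.0166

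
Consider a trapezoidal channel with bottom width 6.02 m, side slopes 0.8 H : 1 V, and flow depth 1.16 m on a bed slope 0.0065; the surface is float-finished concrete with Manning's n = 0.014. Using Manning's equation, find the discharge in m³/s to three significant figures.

A = (b + z·y)·y = (6.02 + 0.8×1.16)×1.16 = 8.060 m²
P = b + 2y√(1+z²) = 6.02 + 2×1.16×√(1+0.8²) = 8.991 m
R = A/P = 8.060/8.991 = 0.8964 m
Q = (1/n)·A·R^(2/3)·S^(1/2) = (1/0.014) × 8.060 × 0.8964^(2/3) × 0.0065^(1/2) = 43.15 m³/s

43.2 m³/s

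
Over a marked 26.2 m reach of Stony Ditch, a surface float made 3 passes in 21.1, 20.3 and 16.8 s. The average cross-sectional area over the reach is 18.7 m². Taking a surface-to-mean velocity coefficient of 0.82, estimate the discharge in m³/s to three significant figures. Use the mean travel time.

20.7 m³/s

t̄ = (21.1 + 20.3 + 16.8) / 3 = 19.4 s
v_surface = L / t̄ = 26.2 / 19.4 = 1.351 m/s
v_mean = 0.82 × 1.351 = 1.107 m/s
Q = A × v_mean = 18.7 × 1.107 = 20.71 m³/s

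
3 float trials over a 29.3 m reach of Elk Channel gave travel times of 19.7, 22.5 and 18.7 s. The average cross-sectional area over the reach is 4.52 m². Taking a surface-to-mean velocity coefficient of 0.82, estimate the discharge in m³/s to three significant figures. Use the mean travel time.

5.35 m³/s

t̄ = (19.7 + 22.5 + 18.7) / 3 = 20.3 s
v_surface = L / t̄ = 29.3 / 20.3 = 1.443 m/s
v_mean = 0.82 × 1.443 = 1.184 m/s
Q = A × v_mean = 4.52 × 1.184 = 5.350 m³/s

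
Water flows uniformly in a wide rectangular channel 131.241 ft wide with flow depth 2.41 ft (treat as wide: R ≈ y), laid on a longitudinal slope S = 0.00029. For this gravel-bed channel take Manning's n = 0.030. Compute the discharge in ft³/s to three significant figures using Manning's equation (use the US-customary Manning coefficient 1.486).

480 ft³/s

A = b·y = 131.241 × 2.41 = 316.3 ft²
Wide channel: R ≈ y = 2.41 ft
Q = (1.486/n)·A·R^(2/3)·S^(1/2) = (1.486/0.030) × 316.3 × 2.410^(2/3) × 0.00029^(1/2) = 479.6 ft³/s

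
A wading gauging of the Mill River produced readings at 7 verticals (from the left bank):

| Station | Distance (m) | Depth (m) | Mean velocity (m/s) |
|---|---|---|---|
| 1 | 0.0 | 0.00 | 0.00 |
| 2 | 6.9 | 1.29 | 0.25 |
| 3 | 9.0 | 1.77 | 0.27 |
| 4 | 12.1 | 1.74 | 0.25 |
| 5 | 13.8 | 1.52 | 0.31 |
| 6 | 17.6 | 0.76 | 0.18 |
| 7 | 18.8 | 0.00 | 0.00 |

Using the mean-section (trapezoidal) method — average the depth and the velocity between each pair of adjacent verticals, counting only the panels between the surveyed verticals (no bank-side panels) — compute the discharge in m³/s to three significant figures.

Panel 1-2: Δb = 6.9 m, d̄ = (0.00+1.29)/2 = 0.645, v̄ = (0.00+0.25)/2 = 0.125 → q = 6.9×0.645×0.125 = 0.5563 m³/s
Panel 2-3: Δb = 2.1 m, d̄ = (1.29+1.77)/2 = 1.53, v̄ = (0.25+0.27)/2 = 0.26 → q = 2.1×1.53×0.26 = 0.8354 m³/s
Panel 3-4: Δb = 3.1 m, d̄ = (1.77+1.74)/2 = 1.755, v̄ = (0.27+0.25)/2 = 0.26 → q = 3.1×1.755×0.26 = 1.415 m³/s
Panel 4-5: Δb = 1.7 m, d̄ = (1.74+1.52)/2 = 1.63, v̄ = (0.25+0.31)/2 = 0.28 → q = 1.7×1.63×0.28 = 0.7759 m³/s
Panel 5-6: Δb = 3.8 m, d̄ = (1.52+0.76)/2 = 1.14, v̄ = (0.31+0.18)/2 = 0.245 → q = 3.8×1.14×0.245 = 1.061 m³/s
Panel 6-7: Δb = 1.2 m, d̄ = (0.76+0.00)/2 = 0.38, v̄ = (0.18+0.00)/2 = 0.09 → q = 1.2×0.38×0.09 = 0.04104 m³/s
Q = Σ q = 4.684 m³/s

4.68 m³/s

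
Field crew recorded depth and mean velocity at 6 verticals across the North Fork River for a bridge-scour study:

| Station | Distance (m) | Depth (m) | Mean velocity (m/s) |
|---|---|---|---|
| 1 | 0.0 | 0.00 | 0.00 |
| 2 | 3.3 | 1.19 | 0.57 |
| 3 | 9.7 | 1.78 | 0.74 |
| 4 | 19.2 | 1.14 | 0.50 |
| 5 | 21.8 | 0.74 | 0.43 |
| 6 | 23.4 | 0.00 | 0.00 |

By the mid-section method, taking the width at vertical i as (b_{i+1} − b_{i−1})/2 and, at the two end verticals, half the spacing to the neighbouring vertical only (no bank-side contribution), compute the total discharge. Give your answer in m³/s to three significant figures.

w_2 = (9.7 − 0.0)/2 = 4.85 m; q_2 = 0.57 × 1.19 × 4.85 = 3.290 m³/s
w_3 = (19.2 − 3.3)/2 = 7.95 m; q_3 = 0.74 × 1.78 × 7.95 = 10.47 m³/s
w_4 = (21.8 − 9.7)/2 = 6.05 m; q_4 = 0.50 × 1.14 × 6.05 = 3.449 m³/s
w_5 = (23.4 − 19.2)/2 = 2.1 m; q_5 = 0.43 × 0.74 × 2.1 = 0.6682 m³/s
Stations 1, 6 contribute zero (depth or velocity is 0).
Q = Σ qᵢ = 17.88 m³/s

17.9 m³/s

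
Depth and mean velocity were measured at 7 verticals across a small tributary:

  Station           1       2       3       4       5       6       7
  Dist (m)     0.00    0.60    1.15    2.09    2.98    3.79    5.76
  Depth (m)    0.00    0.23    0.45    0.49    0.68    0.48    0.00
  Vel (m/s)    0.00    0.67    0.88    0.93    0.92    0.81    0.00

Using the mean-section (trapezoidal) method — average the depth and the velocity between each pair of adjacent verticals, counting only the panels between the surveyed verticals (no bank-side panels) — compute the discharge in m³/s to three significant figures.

1.65 m³/s

Panel 1-2: Δb = 0.6 m, d̄ = (0.00+0.23)/2 = 0.115, v̄ = (0.00+0.67)/2 = 0.335 → q = 0.6×0.115×0.335 = 0.02312 m³/s
Panel 2-3: Δb = 0.55 m, d̄ = (0.23+0.45)/2 = 0.34, v̄ = (0.67+0.88)/2 = 0.775 → q = 0.55×0.34×0.775 = 0.1449 m³/s
Panel 3-4: Δb = 0.94 m, d̄ = (0.45+0.49)/2 = 0.47, v̄ = (0.88+0.93)/2 = 0.905 → q = 0.94×0.47×0.905 = 0.3998 m³/s
Panel 4-5: Δb = 0.89 m, d̄ = (0.49+0.68)/2 = 0.585, v̄ = (0.93+0.92)/2 = 0.925 → q = 0.89×0.585×0.925 = 0.4816 m³/s
Panel 5-6: Δb = 0.81 m, d̄ = (0.68+0.48)/2 = 0.58, v̄ = (0.92+0.81)/2 = 0.865 → q = 0.81×0.58×0.865 = 0.4064 m³/s
Panel 6-7: Δb = 1.97 m, d̄ = (0.48+0.00)/2 = 0.24, v̄ = (0.81+0.00)/2 = 0.405 → q = 1.97×0.24×0.405 = 0.1915 m³/s
Q = Σ q = 1.647 m³/s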